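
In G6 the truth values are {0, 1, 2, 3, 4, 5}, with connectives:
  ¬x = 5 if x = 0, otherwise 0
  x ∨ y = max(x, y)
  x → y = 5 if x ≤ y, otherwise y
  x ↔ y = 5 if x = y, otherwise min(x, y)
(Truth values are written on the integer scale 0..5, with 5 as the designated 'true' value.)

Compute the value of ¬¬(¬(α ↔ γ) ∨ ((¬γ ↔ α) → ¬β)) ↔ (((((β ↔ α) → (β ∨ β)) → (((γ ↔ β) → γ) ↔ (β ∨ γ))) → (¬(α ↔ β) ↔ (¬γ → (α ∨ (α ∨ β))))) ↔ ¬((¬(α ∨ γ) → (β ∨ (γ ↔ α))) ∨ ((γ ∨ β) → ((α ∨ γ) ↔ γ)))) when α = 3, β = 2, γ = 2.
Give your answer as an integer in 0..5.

5

α ↔ γ = 3 ↔ 2 = 2
¬(α ↔ γ) = ¬2 = 0
¬γ = ¬2 = 0
¬γ ↔ α = 0 ↔ 3 = 0
¬β = ¬2 = 0
(¬γ ↔ α) → ¬β = 0 → 0 = 5
¬(α ↔ γ) ∨ ((¬γ ↔ α) → ¬β) = 0 ∨ 5 = 5
¬(¬(α ↔ γ) ∨ ((¬γ ↔ α) → ¬β)) = ¬5 = 0
¬¬(¬(α ↔ γ) ∨ ((¬γ ↔ α) → ¬β)) = ¬0 = 5
β ↔ α = 2 ↔ 3 = 2
β ∨ β = 2 ∨ 2 = 2
(β ↔ α) → (β ∨ β) = 2 → 2 = 5
γ ↔ β = 2 ↔ 2 = 5
(γ ↔ β) → γ = 5 → 2 = 2
β ∨ γ = 2 ∨ 2 = 2
((γ ↔ β) → γ) ↔ (β ∨ γ) = 2 ↔ 2 = 5
((β ↔ α) → (β ∨ β)) → (((γ ↔ β) → γ) ↔ (β ∨ γ)) = 5 → 5 = 5
α ↔ β = 3 ↔ 2 = 2
¬(α ↔ β) = ¬2 = 0
¬γ = ¬2 = 0
α ∨ β = 3 ∨ 2 = 3
α ∨ (α ∨ β) = 3 ∨ 3 = 3
¬γ → (α ∨ (α ∨ β)) = 0 → 3 = 5
¬(α ↔ β) ↔ (¬γ → (α ∨ (α ∨ β))) = 0 ↔ 5 = 0
(((β ↔ α) → (β ∨ β)) → (((γ ↔ β) → γ) ↔ (β ∨ γ))) → (¬(α ↔ β) ↔ (¬γ → (α ∨ (α ∨ β)))) = 5 → 0 = 0
α ∨ γ = 3 ∨ 2 = 3
¬(α ∨ γ) = ¬3 = 0
γ ↔ α = 2 ↔ 3 = 2
β ∨ (γ ↔ α) = 2 ∨ 2 = 2
¬(α ∨ γ) → (β ∨ (γ ↔ α)) = 0 → 2 = 5
γ ∨ β = 2 ∨ 2 = 2
α ∨ γ = 3 ∨ 2 = 3
(α ∨ γ) ↔ γ = 3 ↔ 2 = 2
(γ ∨ β) → ((α ∨ γ) ↔ γ) = 2 → 2 = 5
(¬(α ∨ γ) → (β ∨ (γ ↔ α))) ∨ ((γ ∨ β) → ((α ∨ γ) ↔ γ)) = 5 ∨ 5 = 5
¬((¬(α ∨ γ) → (β ∨ (γ ↔ α))) ∨ ((γ ∨ β) → ((α ∨ γ) ↔ γ))) = ¬5 = 0
((((β ↔ α) → (β ∨ β)) → (((γ ↔ β) → γ) ↔ (β ∨ γ))) → (¬(α ↔ β) ↔ (¬γ → (α ∨ (α ∨ β))))) ↔ ¬((¬(α ∨ γ) → (β ∨ (γ ↔ α))) ∨ ((γ ∨ β) → ((α ∨ γ) ↔ γ))) = 0 ↔ 0 = 5
¬¬(¬(α ↔ γ) ∨ ((¬γ ↔ α) → ¬β)) ↔ (((((β ↔ α) → (β ∨ β)) → (((γ ↔ β) → γ) ↔ (β ∨ γ))) → (¬(α ↔ β) ↔ (¬γ → (α ∨ (α ∨ β))))) ↔ ¬((¬(α ∨ γ) → (β ∨ (γ ↔ α))) ∨ ((γ ∨ β) → ((α ∨ γ) ↔ γ)))) = 5 ↔ 5 = 5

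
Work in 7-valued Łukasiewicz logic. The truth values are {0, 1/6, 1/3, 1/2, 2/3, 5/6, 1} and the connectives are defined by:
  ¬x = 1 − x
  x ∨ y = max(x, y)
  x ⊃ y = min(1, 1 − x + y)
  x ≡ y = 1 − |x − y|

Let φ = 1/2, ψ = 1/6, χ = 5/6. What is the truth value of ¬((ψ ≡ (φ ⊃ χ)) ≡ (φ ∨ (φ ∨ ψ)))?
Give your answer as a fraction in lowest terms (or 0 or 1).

φ ⊃ χ = 1/2 ⊃ 5/6 = 1
ψ ≡ (φ ⊃ χ) = 1/6 ≡ 1 = 1/6
φ ∨ ψ = 1/2 ∨ 1/6 = 1/2
φ ∨ (φ ∨ ψ) = 1/2 ∨ 1/2 = 1/2
(ψ ≡ (φ ⊃ χ)) ≡ (φ ∨ (φ ∨ ψ)) = 1/6 ≡ 1/2 = 2/3
¬((ψ ≡ (φ ⊃ χ)) ≡ (φ ∨ (φ ∨ ψ))) = ¬2/3 = 1/3

1/3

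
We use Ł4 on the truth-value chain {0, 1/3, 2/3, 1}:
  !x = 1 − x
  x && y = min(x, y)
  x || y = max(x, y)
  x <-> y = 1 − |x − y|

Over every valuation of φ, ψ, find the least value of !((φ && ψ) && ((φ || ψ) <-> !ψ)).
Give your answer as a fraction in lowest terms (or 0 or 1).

1/3

Take φ = 2/3, ψ = 2/3:
φ && ψ = 2/3 && 2/3 = 2/3
φ || ψ = 2/3 || 2/3 = 2/3
!ψ = !2/3 = 1/3
(φ || ψ) <-> !ψ = 2/3 <-> 1/3 = 2/3
(φ && ψ) && ((φ || ψ) <-> !ψ) = 2/3 && 2/3 = 2/3
!((φ && ψ) && ((φ || ψ) <-> !ψ)) = !2/3 = 1/3
No assignment yields a value below 1/3, so this is the minimum.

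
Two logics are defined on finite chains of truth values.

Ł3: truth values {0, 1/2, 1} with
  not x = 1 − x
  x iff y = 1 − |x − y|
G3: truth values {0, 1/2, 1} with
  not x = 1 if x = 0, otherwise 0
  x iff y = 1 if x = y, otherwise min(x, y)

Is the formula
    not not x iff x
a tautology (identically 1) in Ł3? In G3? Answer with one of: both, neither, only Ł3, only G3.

only Ł3

In Ł3: every assignment gives 1 — tautology.
In G3: at x = 1/2 the value is 1/2 — not a tautology.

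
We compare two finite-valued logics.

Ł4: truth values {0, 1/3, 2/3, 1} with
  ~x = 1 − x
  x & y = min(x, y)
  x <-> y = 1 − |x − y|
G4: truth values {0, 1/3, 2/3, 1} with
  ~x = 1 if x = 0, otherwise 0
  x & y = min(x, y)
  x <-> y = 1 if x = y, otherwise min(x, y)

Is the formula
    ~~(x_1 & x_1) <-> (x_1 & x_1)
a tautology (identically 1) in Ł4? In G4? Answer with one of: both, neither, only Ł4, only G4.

only Ł4

In Ł4: every assignment gives 1 — tautology.
In G4: at x_1 = 1/3 the value is 1/3 — not a tautology.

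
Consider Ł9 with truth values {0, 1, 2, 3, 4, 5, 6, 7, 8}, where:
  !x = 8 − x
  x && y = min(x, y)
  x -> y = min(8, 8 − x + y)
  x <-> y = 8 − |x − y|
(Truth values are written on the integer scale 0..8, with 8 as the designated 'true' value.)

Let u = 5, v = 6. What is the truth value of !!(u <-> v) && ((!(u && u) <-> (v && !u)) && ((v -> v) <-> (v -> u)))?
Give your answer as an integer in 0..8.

7

u <-> v = 5 <-> 6 = 7
!(u <-> v) = !7 = 1
!!(u <-> v) = !1 = 7
u && u = 5 && 5 = 5
!(u && u) = !5 = 3
!u = !5 = 3
v && !u = 6 && 3 = 3
!(u && u) <-> (v && !u) = 3 <-> 3 = 8
v -> v = 6 -> 6 = 8
v -> u = 6 -> 5 = 7
(v -> v) <-> (v -> u) = 8 <-> 7 = 7
(!(u && u) <-> (v && !u)) && ((v -> v) <-> (v -> u)) = 8 && 7 = 7
!!(u <-> v) && ((!(u && u) <-> (v && !u)) && ((v -> v) <-> (v -> u))) = 7 && 7 = 7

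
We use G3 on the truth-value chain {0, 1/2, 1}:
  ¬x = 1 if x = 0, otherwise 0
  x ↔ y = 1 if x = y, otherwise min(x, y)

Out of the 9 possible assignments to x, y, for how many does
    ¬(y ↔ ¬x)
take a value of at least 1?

x = 0, y = 0 ↦ 1  ≥
x = 0, y = 1/2 ↦ 0  <
x = 0, y = 1 ↦ 0  <
x = 1/2, y = 0 ↦ 0  <
x = 1/2, y = 1/2 ↦ 1  ≥
x = 1/2, y = 1 ↦ 1  ≥
x = 1, y = 0 ↦ 0  <
x = 1, y = 1/2 ↦ 1  ≥
x = 1, y = 1 ↦ 1  ≥
So 5 of the 9 assignments meet the threshold.

5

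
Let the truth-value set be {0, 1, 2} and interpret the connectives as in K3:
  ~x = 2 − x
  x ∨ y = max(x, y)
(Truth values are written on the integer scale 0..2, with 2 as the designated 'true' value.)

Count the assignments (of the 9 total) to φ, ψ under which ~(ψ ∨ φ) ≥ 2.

φ = 0, ψ = 0 ↦ 2  ≥
φ = 0, ψ = 1 ↦ 1  <
φ = 0, ψ = 2 ↦ 0  <
φ = 1, ψ = 0 ↦ 1  <
φ = 1, ψ = 1 ↦ 1  <
φ = 1, ψ = 2 ↦ 0  <
φ = 2, ψ = 0 ↦ 0  <
φ = 2, ψ = 1 ↦ 0  <
φ = 2, ψ = 2 ↦ 0  <
So 1 of the 9 assignments meets the threshold.

1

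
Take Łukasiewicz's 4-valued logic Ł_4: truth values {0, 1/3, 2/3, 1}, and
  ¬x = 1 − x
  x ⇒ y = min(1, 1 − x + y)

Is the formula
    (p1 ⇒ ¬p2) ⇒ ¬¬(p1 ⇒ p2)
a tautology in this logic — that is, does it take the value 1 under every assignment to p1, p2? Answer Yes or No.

Counterexample: take p1 = 1/3, p2 = 0.
¬p2 = ¬0 = 1
p1 ⇒ ¬p2 = 1/3 ⇒ 1 = 1
p1 ⇒ p2 = 1/3 ⇒ 0 = 2/3
¬(p1 ⇒ p2) = ¬2/3 = 1/3
¬¬(p1 ⇒ p2) = ¬1/3 = 2/3
(p1 ⇒ ¬p2) ⇒ ¬¬(p1 ⇒ p2) = 1 ⇒ 2/3 = 2/3
This gives 2/3 ≠ 1.

No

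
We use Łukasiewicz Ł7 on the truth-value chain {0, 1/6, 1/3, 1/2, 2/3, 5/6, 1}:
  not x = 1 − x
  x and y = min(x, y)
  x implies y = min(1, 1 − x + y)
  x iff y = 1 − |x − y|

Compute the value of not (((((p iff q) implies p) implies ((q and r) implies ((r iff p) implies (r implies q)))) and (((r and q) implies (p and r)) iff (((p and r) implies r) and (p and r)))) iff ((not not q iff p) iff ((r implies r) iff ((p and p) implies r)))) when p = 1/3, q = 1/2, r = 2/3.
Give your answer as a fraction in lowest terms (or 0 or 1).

p iff q = 1/3 iff 1/2 = 5/6
(p iff q) implies p = 5/6 implies 1/3 = 1/2
q and r = 1/2 and 2/3 = 1/2
r iff p = 2/3 iff 1/3 = 2/3
r implies q = 2/3 implies 1/2 = 5/6
(r iff p) implies (r implies q) = 2/3 implies 5/6 = 1
(q and r) implies ((r iff p) implies (r implies q)) = 1/2 implies 1 = 1
((p iff q) implies p) implies ((q and r) implies ((r iff p) implies (r implies q))) = 1/2 implies 1 = 1
r and q = 2/3 and 1/2 = 1/2
p and r = 1/3 and 2/3 = 1/3
(r and q) implies (p and r) = 1/2 implies 1/3 = 5/6
p and r = 1/3 and 2/3 = 1/3
(p and r) implies r = 1/3 implies 2/3 = 1
p and r = 1/3 and 2/3 = 1/3
((p and r) implies r) and (p and r) = 1 and 1/3 = 1/3
((r and q) implies (p and r)) iff (((p and r) implies r) and (p and r)) = 5/6 iff 1/3 = 1/2
(((p iff q) implies p) implies ((q and r) implies ((r iff p) implies (r implies q)))) and (((r and q) implies (p and r)) iff (((p and r) implies r) and (p and r))) = 1 and 1/2 = 1/2
not q = not 1/2 = 1/2
not not q = not 1/2 = 1/2
not not q iff p = 1/2 iff 1/3 = 5/6
r implies r = 2/3 implies 2/3 = 1
p and p = 1/3 and 1/3 = 1/3
(p and p) implies r = 1/3 implies 2/3 = 1
(r implies r) iff ((p and p) implies r) = 1 iff 1 = 1
(not not q iff p) iff ((r implies r) iff ((p and p) implies r)) = 5/6 iff 1 = 5/6
((((p iff q) implies p) implies ((q and r) implies ((r iff p) implies (r implies q)))) and (((r and q) implies (p and r)) iff (((p and r) implies r) and (p and r)))) iff ((not not q iff p) iff ((r implies r) iff ((p and p) implies r))) = 1/2 iff 5/6 = 2/3
not (((((p iff q) implies p) implies ((q and r) implies ((r iff p) implies (r implies q)))) and (((r and q) implies (p and r)) iff (((p and r) implies r) and (p and r)))) iff ((not not q iff p) iff ((r implies r) iff ((p and p) implies r)))) = not 2/3 = 1/3

1/3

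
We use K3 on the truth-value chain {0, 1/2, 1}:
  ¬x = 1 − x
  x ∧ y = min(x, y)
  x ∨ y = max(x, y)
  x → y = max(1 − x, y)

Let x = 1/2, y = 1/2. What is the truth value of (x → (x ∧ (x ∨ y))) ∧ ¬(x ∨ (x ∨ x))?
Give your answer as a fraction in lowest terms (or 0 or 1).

1/2

x ∨ y = 1/2 ∨ 1/2 = 1/2
x ∧ (x ∨ y) = 1/2 ∧ 1/2 = 1/2
x → (x ∧ (x ∨ y)) = 1/2 → 1/2 = 1/2
x ∨ x = 1/2 ∨ 1/2 = 1/2
x ∨ (x ∨ x) = 1/2 ∨ 1/2 = 1/2
¬(x ∨ (x ∨ x)) = ¬1/2 = 1/2
(x → (x ∧ (x ∨ y))) ∧ ¬(x ∨ (x ∨ x)) = 1/2 ∧ 1/2 = 1/2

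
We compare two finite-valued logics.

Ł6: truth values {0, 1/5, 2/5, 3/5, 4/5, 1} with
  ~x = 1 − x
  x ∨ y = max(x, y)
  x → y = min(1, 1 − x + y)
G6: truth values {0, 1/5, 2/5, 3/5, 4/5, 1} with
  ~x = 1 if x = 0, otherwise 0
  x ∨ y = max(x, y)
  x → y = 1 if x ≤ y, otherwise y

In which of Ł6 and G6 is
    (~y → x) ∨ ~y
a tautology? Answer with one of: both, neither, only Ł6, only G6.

only G6

In Ł6: at x = 0, y = 1/5 the value is 4/5 — not a tautology.
In G6: every assignment gives 1 — tautology.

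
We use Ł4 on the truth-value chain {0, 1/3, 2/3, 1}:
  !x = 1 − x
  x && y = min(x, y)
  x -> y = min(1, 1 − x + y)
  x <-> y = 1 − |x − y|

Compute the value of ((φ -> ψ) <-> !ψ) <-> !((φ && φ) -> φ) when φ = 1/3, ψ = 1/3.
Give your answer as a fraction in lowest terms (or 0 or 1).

1/3

φ -> ψ = 1/3 -> 1/3 = 1
!ψ = !1/3 = 2/3
(φ -> ψ) <-> !ψ = 1 <-> 2/3 = 2/3
φ && φ = 1/3 && 1/3 = 1/3
(φ && φ) -> φ = 1/3 -> 1/3 = 1
!((φ && φ) -> φ) = !1 = 0
((φ -> ψ) <-> !ψ) <-> !((φ && φ) -> φ) = 2/3 <-> 0 = 1/3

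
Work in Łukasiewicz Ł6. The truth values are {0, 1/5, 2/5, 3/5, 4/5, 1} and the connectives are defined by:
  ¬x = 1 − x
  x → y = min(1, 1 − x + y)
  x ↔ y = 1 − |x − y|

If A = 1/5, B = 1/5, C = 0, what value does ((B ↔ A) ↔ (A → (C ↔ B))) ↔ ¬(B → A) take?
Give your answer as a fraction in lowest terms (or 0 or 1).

B ↔ A = 1/5 ↔ 1/5 = 1
C ↔ B = 0 ↔ 1/5 = 4/5
A → (C ↔ B) = 1/5 → 4/5 = 1
(B ↔ A) ↔ (A → (C ↔ B)) = 1 ↔ 1 = 1
B → A = 1/5 → 1/5 = 1
¬(B → A) = ¬1 = 0
((B ↔ A) ↔ (A → (C ↔ B))) ↔ ¬(B → A) = 1 ↔ 0 = 0

0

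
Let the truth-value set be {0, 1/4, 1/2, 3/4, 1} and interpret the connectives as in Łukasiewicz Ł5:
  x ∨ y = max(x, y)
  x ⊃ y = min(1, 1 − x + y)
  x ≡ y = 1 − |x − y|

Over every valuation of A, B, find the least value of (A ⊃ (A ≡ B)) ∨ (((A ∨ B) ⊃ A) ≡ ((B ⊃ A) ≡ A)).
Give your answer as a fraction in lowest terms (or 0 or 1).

3/4

Take A = 3/4, B = 0:
A ≡ B = 3/4 ≡ 0 = 1/4
A ⊃ (A ≡ B) = 3/4 ⊃ 1/4 = 1/2
A ∨ B = 3/4 ∨ 0 = 3/4
(A ∨ B) ⊃ A = 3/4 ⊃ 3/4 = 1
B ⊃ A = 0 ⊃ 3/4 = 1
(B ⊃ A) ≡ A = 1 ≡ 3/4 = 3/4
((A ∨ B) ⊃ A) ≡ ((B ⊃ A) ≡ A) = 1 ≡ 3/4 = 3/4
(A ⊃ (A ≡ B)) ∨ (((A ∨ B) ⊃ A) ≡ ((B ⊃ A) ≡ A)) = 1/2 ∨ 3/4 = 3/4
No assignment yields a value below 3/4, so this is the minimum.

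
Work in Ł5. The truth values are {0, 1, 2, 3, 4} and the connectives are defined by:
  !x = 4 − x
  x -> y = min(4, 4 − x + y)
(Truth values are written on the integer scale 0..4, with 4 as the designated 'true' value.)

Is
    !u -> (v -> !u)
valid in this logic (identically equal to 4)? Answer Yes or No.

Yes

At u = 3, v = 2, for instance:
!u = !3 = 1
v -> !u = 2 -> 1 = 3
!u -> (v -> !u) = 1 -> 3 = 4
and checking the remaining 24 assignments likewise gives ≥ 4 in every case.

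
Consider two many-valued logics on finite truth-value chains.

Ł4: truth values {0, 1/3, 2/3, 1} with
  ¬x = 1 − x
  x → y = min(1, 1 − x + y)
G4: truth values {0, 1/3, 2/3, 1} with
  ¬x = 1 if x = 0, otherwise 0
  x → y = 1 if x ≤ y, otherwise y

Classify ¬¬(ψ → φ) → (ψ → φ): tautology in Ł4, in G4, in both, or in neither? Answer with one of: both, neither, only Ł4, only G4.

In Ł4: every assignment gives 1 — tautology.
In G4: at φ = 1/3, ψ = 2/3 the value is 1/3 — not a tautology.

only Ł4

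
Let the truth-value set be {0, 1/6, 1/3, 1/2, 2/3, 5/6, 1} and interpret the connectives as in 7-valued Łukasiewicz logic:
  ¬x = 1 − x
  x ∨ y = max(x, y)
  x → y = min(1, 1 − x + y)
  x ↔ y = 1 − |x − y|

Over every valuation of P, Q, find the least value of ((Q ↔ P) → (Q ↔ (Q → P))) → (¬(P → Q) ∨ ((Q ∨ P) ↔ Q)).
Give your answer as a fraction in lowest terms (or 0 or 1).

Take P = 1, Q = 1/2:
Q ↔ P = 1/2 ↔ 1 = 1/2
Q → P = 1/2 → 1 = 1
Q ↔ (Q → P) = 1/2 ↔ 1 = 1/2
(Q ↔ P) → (Q ↔ (Q → P)) = 1/2 → 1/2 = 1
P → Q = 1 → 1/2 = 1/2
¬(P → Q) = ¬1/2 = 1/2
Q ∨ P = 1/2 ∨ 1 = 1
(Q ∨ P) ↔ Q = 1 ↔ 1/2 = 1/2
¬(P → Q) ∨ ((Q ∨ P) ↔ Q) = 1/2 ∨ 1/2 = 1/2
((Q ↔ P) → (Q ↔ (Q → P))) → (¬(P → Q) ∨ ((Q ∨ P) ↔ Q)) = 1 → 1/2 = 1/2
No assignment yields a value below 1/2, so this is the minimum.

1/2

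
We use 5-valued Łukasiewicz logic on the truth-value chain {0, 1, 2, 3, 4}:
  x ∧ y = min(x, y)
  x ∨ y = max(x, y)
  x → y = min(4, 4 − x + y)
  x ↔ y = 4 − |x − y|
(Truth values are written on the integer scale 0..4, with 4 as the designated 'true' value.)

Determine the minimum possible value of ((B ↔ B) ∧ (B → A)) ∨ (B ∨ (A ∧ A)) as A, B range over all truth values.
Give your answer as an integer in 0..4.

Take A = 0, B = 2:
B ↔ B = 2 ↔ 2 = 4
B → A = 2 → 0 = 2
(B ↔ B) ∧ (B → A) = 4 ∧ 2 = 2
A ∧ A = 0 ∧ 0 = 0
B ∨ (A ∧ A) = 2 ∨ 0 = 2
((B ↔ B) ∧ (B → A)) ∨ (B ∨ (A ∧ A)) = 2 ∨ 2 = 2
No assignment yields a value below 2, so this is the minimum.

2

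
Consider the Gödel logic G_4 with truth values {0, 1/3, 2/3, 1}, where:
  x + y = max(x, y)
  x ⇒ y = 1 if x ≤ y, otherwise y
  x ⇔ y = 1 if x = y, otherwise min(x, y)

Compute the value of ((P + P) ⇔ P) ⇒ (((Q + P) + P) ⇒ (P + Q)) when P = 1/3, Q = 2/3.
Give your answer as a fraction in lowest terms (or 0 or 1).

P + P = 1/3 + 1/3 = 1/3
(P + P) ⇔ P = 1/3 ⇔ 1/3 = 1
Q + P = 2/3 + 1/3 = 2/3
(Q + P) + P = 2/3 + 1/3 = 2/3
P + Q = 1/3 + 2/3 = 2/3
((Q + P) + P) ⇒ (P + Q) = 2/3 ⇒ 2/3 = 1
((P + P) ⇔ P) ⇒ (((Q + P) + P) ⇒ (P + Q)) = 1 ⇒ 1 = 1

1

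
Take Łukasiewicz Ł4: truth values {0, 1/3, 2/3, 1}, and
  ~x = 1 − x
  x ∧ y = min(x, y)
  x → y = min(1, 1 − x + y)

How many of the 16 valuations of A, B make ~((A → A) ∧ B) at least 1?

A = 0, B = 0 ↦ 1  ≥
A = 0, B = 1/3 ↦ 2/3  <
A = 0, B = 2/3 ↦ 1/3  <
A = 0, B = 1 ↦ 0  <
A = 1/3, B = 0 ↦ 1  ≥
A = 1/3, B = 1/3 ↦ 2/3  <
A = 1/3, B = 2/3 ↦ 1/3  <
A = 1/3, B = 1 ↦ 0  <
A = 2/3, B = 0 ↦ 1  ≥
A = 2/3, B = 1/3 ↦ 2/3  <
A = 2/3, B = 2/3 ↦ 1/3  <
A = 2/3, B = 1 ↦ 0  <
A = 1, B = 0 ↦ 1  ≥
A = 1, B = 1/3 ↦ 2/3  <
A = 1, B = 2/3 ↦ 1/3  <
A = 1, B = 1 ↦ 0  <
So 4 of the 16 assignments meet the threshold.

4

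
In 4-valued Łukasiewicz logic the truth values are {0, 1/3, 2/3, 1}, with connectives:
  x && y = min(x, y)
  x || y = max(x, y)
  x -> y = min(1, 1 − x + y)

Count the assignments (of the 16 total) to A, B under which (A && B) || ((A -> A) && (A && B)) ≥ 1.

1

A = 0, B = 0 ↦ 0  <
A = 0, B = 1/3 ↦ 0  <
A = 0, B = 2/3 ↦ 0  <
A = 0, B = 1 ↦ 0  <
A = 1/3, B = 0 ↦ 0  <
A = 1/3, B = 1/3 ↦ 1/3  <
A = 1/3, B = 2/3 ↦ 1/3  <
A = 1/3, B = 1 ↦ 1/3  <
A = 2/3, B = 0 ↦ 0  <
A = 2/3, B = 1/3 ↦ 1/3  <
A = 2/3, B = 2/3 ↦ 2/3  <
A = 2/3, B = 1 ↦ 2/3  <
A = 1, B = 0 ↦ 0  <
A = 1, B = 1/3 ↦ 1/3  <
A = 1, B = 2/3 ↦ 2/3  <
A = 1, B = 1 ↦ 1  ≥
So 1 of the 16 assignments meets the threshold.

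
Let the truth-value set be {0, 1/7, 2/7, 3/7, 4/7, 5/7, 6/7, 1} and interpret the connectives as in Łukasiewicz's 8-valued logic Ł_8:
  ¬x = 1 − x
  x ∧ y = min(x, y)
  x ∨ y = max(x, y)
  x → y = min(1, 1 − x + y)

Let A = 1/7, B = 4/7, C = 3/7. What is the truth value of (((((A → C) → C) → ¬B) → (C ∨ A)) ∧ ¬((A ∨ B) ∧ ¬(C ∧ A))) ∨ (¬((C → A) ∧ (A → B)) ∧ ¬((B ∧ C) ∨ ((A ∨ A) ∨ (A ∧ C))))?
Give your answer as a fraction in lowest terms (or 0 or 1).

A → C = 1/7 → 3/7 = 1
(A → C) → C = 1 → 3/7 = 3/7
¬B = ¬4/7 = 3/7
((A → C) → C) → ¬B = 3/7 → 3/7 = 1
C ∨ A = 3/7 ∨ 1/7 = 3/7
(((A → C) → C) → ¬B) → (C ∨ A) = 1 → 3/7 = 3/7
A ∨ B = 1/7 ∨ 4/7 = 4/7
C ∧ A = 3/7 ∧ 1/7 = 1/7
¬(C ∧ A) = ¬1/7 = 6/7
(A ∨ B) ∧ ¬(C ∧ A) = 4/7 ∧ 6/7 = 4/7
¬((A ∨ B) ∧ ¬(C ∧ A)) = ¬4/7 = 3/7
((((A → C) → C) → ¬B) → (C ∨ A)) ∧ ¬((A ∨ B) ∧ ¬(C ∧ A)) = 3/7 ∧ 3/7 = 3/7
C → A = 3/7 → 1/7 = 5/7
A → B = 1/7 → 4/7 = 1
(C → A) ∧ (A → B) = 5/7 ∧ 1 = 5/7
¬((C → A) ∧ (A → B)) = ¬5/7 = 2/7
B ∧ C = 4/7 ∧ 3/7 = 3/7
A ∨ A = 1/7 ∨ 1/7 = 1/7
A ∧ C = 1/7 ∧ 3/7 = 1/7
(A ∨ A) ∨ (A ∧ C) = 1/7 ∨ 1/7 = 1/7
(B ∧ C) ∨ ((A ∨ A) ∨ (A ∧ C)) = 3/7 ∨ 1/7 = 3/7
¬((B ∧ C) ∨ ((A ∨ A) ∨ (A ∧ C))) = ¬3/7 = 4/7
¬((C → A) ∧ (A → B)) ∧ ¬((B ∧ C) ∨ ((A ∨ A) ∨ (A ∧ C))) = 2/7 ∧ 4/7 = 2/7
(((((A → C) → C) → ¬B) → (C ∨ A)) ∧ ¬((A ∨ B) ∧ ¬(C ∧ A))) ∨ (¬((C → A) ∧ (A → B)) ∧ ¬((B ∧ C) ∨ ((A ∨ A) ∨ (A ∧ C)))) = 3/7 ∨ 2/7 = 3/7

3/7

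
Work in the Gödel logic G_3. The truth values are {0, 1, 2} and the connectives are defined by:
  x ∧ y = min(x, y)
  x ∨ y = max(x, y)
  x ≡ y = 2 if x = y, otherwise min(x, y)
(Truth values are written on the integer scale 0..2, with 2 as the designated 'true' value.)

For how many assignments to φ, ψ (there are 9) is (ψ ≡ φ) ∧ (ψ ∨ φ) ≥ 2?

1

φ = 0, ψ = 0 ↦ 0  <
φ = 0, ψ = 1 ↦ 0  <
φ = 0, ψ = 2 ↦ 0  <
φ = 1, ψ = 0 ↦ 0  <
φ = 1, ψ = 1 ↦ 1  <
φ = 1, ψ = 2 ↦ 1  <
φ = 2, ψ = 0 ↦ 0  <
φ = 2, ψ = 1 ↦ 1  <
φ = 2, ψ = 2 ↦ 2  ≥
So 1 of the 9 assignments meets the threshold.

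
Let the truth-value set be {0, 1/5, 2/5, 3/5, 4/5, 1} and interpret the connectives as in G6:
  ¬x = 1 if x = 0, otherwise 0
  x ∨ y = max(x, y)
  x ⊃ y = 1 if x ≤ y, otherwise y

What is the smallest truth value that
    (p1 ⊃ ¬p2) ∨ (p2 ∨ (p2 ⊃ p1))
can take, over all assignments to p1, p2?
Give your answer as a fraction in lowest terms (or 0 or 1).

2/5

Take p1 = 1/5, p2 = 2/5:
¬p2 = ¬2/5 = 0
p1 ⊃ ¬p2 = 1/5 ⊃ 0 = 0
p2 ⊃ p1 = 2/5 ⊃ 1/5 = 1/5
p2 ∨ (p2 ⊃ p1) = 2/5 ∨ 1/5 = 2/5
(p1 ⊃ ¬p2) ∨ (p2 ∨ (p2 ⊃ p1)) = 0 ∨ 2/5 = 2/5
No assignment yields a value below 2/5, so this is the minimum.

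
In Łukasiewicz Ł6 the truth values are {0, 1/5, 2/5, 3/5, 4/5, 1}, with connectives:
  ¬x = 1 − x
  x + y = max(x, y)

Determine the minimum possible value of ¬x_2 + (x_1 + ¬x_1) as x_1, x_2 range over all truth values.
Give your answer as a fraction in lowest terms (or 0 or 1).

Take x_1 = 2/5, x_2 = 2/5:
¬x_2 = ¬2/5 = 3/5
¬x_1 = ¬2/5 = 3/5
x_1 + ¬x_1 = 2/5 + 3/5 = 3/5
¬x_2 + (x_1 + ¬x_1) = 3/5 + 3/5 = 3/5
No assignment yields a value below 3/5, so this is the minimum.

3/5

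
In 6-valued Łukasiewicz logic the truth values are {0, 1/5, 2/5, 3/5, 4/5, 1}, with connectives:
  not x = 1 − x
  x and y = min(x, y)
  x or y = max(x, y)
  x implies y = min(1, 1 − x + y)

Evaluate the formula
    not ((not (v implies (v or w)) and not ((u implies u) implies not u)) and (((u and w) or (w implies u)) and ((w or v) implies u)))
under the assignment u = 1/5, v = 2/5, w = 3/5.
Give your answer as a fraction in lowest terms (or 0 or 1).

1

v or w = 2/5 or 3/5 = 3/5
v implies (v or w) = 2/5 implies 3/5 = 1
not (v implies (v or w)) = not 1 = 0
u implies u = 1/5 implies 1/5 = 1
not u = not 1/5 = 4/5
(u implies u) implies not u = 1 implies 4/5 = 4/5
not ((u implies u) implies not u) = not 4/5 = 1/5
not (v implies (v or w)) and not ((u implies u) implies not u) = 0 and 1/5 = 0
u and w = 1/5 and 3/5 = 1/5
w implies u = 3/5 implies 1/5 = 3/5
(u and w) or (w implies u) = 1/5 or 3/5 = 3/5
w or v = 3/5 or 2/5 = 3/5
(w or v) implies u = 3/5 implies 1/5 = 3/5
((u and w) or (w implies u)) and ((w or v) implies u) = 3/5 and 3/5 = 3/5
(not (v implies (v or w)) and not ((u implies u) implies not u)) and (((u and w) or (w implies u)) and ((w or v) implies u)) = 0 and 3/5 = 0
not ((not (v implies (v or w)) and not ((u implies u) implies not u)) and (((u and w) or (w implies u)) and ((w or v) implies u))) = not 0 = 1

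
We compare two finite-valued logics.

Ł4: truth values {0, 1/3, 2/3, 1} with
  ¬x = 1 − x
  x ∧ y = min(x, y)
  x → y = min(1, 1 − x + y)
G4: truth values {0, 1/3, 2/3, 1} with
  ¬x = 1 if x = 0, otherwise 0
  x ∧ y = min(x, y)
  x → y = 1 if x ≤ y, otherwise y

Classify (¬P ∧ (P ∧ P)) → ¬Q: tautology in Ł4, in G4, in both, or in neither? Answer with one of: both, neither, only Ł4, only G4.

only G4

In Ł4: at P = 1/3, Q = 1 the value is 2/3 — not a tautology.
In G4: every assignment gives 1 — tautology.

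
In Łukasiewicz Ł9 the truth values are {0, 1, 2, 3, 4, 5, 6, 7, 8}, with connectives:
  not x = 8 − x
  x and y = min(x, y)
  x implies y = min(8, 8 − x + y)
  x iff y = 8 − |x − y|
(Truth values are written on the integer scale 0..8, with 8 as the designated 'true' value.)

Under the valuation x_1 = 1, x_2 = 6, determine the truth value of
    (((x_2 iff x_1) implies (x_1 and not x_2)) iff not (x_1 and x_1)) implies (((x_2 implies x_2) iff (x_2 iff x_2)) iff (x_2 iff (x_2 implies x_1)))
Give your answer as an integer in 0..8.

6

x_2 iff x_1 = 6 iff 1 = 3
not x_2 = not 6 = 2
x_1 and not x_2 = 1 and 2 = 1
(x_2 iff x_1) implies (x_1 and not x_2) = 3 implies 1 = 6
x_1 and x_1 = 1 and 1 = 1
not (x_1 and x_1) = not 1 = 7
((x_2 iff x_1) implies (x_1 and not x_2)) iff not (x_1 and x_1) = 6 iff 7 = 7
x_2 implies x_2 = 6 implies 6 = 8
x_2 iff x_2 = 6 iff 6 = 8
(x_2 implies x_2) iff (x_2 iff x_2) = 8 iff 8 = 8
x_2 implies x_1 = 6 implies 1 = 3
x_2 iff (x_2 implies x_1) = 6 iff 3 = 5
((x_2 implies x_2) iff (x_2 iff x_2)) iff (x_2 iff (x_2 implies x_1)) = 8 iff 5 = 5
(((x_2 iff x_1) implies (x_1 and not x_2)) iff not (x_1 and x_1)) implies (((x_2 implies x_2) iff (x_2 iff x_2)) iff (x_2 iff (x_2 implies x_1))) = 7 implies 5 = 6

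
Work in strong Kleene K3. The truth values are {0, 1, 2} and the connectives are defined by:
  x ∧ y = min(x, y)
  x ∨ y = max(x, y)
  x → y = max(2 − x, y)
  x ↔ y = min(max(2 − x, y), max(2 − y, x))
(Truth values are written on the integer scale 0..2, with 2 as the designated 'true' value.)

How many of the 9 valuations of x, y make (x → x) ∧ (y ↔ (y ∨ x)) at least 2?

x = 0, y = 0 ↦ 2  ≥
x = 0, y = 1 ↦ 1  <
x = 0, y = 2 ↦ 2  ≥
x = 1, y = 0 ↦ 1  <
x = 1, y = 1 ↦ 1  <
x = 1, y = 2 ↦ 1  <
x = 2, y = 0 ↦ 0  <
x = 2, y = 1 ↦ 1  <
x = 2, y = 2 ↦ 2  ≥
So 3 of the 9 assignments meet the threshold.

3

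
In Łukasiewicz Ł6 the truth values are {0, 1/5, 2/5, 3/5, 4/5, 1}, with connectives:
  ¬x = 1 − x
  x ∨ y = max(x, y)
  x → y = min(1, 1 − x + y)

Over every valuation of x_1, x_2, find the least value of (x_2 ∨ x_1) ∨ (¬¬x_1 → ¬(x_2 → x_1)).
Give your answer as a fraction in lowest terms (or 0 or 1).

Take x_1 = 2/5, x_2 = 0:
x_2 ∨ x_1 = 0 ∨ 2/5 = 2/5
¬x_1 = ¬2/5 = 3/5
¬¬x_1 = ¬3/5 = 2/5
x_2 → x_1 = 0 → 2/5 = 1
¬(x_2 → x_1) = ¬1 = 0
¬¬x_1 → ¬(x_2 → x_1) = 2/5 → 0 = 3/5
(x_2 ∨ x_1) ∨ (¬¬x_1 → ¬(x_2 → x_1)) = 2/5 ∨ 3/5 = 3/5
No assignment yields a value below 3/5, so this is the minimum.

3/5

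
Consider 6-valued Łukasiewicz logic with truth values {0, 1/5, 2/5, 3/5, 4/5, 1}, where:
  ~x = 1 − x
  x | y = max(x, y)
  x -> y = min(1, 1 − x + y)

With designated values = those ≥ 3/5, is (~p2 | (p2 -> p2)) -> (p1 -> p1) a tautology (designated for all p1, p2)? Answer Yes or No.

At p1 = 1/5, p2 = 1/5, for instance:
~p2 = ~1/5 = 4/5
p2 -> p2 = 1/5 -> 1/5 = 1
~p2 | (p2 -> p2) = 4/5 | 1 = 1
p1 -> p1 = 1/5 -> 1/5 = 1
(~p2 | (p2 -> p2)) -> (p1 -> p1) = 1 -> 1 = 1
and checking the remaining 35 assignments likewise gives ≥ 3/5 in every case.

Yes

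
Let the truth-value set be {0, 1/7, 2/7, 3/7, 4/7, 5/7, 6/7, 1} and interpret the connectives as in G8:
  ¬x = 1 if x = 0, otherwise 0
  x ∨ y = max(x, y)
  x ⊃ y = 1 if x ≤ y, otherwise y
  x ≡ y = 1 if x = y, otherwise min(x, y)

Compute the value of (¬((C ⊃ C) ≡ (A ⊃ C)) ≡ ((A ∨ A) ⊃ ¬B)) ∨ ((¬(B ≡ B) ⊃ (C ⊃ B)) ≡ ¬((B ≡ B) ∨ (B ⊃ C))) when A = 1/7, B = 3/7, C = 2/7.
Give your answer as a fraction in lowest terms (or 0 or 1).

1

C ⊃ C = 2/7 ⊃ 2/7 = 1
A ⊃ C = 1/7 ⊃ 2/7 = 1
(C ⊃ C) ≡ (A ⊃ C) = 1 ≡ 1 = 1
¬((C ⊃ C) ≡ (A ⊃ C)) = ¬1 = 0
A ∨ A = 1/7 ∨ 1/7 = 1/7
¬B = ¬3/7 = 0
(A ∨ A) ⊃ ¬B = 1/7 ⊃ 0 = 0
¬((C ⊃ C) ≡ (A ⊃ C)) ≡ ((A ∨ A) ⊃ ¬B) = 0 ≡ 0 = 1
B ≡ B = 3/7 ≡ 3/7 = 1
¬(B ≡ B) = ¬1 = 0
C ⊃ B = 2/7 ⊃ 3/7 = 1
¬(B ≡ B) ⊃ (C ⊃ B) = 0 ⊃ 1 = 1
B ≡ B = 3/7 ≡ 3/7 = 1
B ⊃ C = 3/7 ⊃ 2/7 = 2/7
(B ≡ B) ∨ (B ⊃ C) = 1 ∨ 2/7 = 1
¬((B ≡ B) ∨ (B ⊃ C)) = ¬1 = 0
(¬(B ≡ B) ⊃ (C ⊃ B)) ≡ ¬((B ≡ B) ∨ (B ⊃ C)) = 1 ≡ 0 = 0
(¬((C ⊃ C) ≡ (A ⊃ C)) ≡ ((A ∨ A) ⊃ ¬B)) ∨ ((¬(B ≡ B) ⊃ (C ⊃ B)) ≡ ¬((B ≡ B) ∨ (B ⊃ C))) = 1 ∨ 0 = 1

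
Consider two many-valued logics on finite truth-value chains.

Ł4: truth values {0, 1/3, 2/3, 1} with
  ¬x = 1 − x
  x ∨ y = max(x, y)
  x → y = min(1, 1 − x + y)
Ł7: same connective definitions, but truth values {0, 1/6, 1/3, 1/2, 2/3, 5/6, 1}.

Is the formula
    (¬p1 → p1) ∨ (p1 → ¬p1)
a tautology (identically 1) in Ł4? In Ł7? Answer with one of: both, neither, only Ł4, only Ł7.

In Ł4: every assignment gives 1 — tautology.
In Ł7: every assignment gives 1 — tautology.

both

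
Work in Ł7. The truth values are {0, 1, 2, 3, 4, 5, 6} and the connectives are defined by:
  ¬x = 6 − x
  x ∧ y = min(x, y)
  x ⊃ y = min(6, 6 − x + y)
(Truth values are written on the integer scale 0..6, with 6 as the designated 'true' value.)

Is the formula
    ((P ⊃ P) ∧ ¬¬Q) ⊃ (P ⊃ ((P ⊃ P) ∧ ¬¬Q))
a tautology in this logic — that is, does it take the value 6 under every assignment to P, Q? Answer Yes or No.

Yes

At P = 4, Q = 3, for instance:
P ⊃ P = 4 ⊃ 4 = 6
¬Q = ¬3 = 3
¬¬Q = ¬3 = 3
(P ⊃ P) ∧ ¬¬Q = 6 ∧ 3 = 3
P ⊃ ((P ⊃ P) ∧ ¬¬Q) = 4 ⊃ 3 = 5
((P ⊃ P) ∧ ¬¬Q) ⊃ (P ⊃ ((P ⊃ P) ∧ ¬¬Q)) = 3 ⊃ 5 = 6
and checking the remaining 48 assignments likewise gives ≥ 6 in every case.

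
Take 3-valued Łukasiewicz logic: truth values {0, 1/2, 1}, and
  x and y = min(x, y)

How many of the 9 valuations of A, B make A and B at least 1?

1

A = 0, B = 0 ↦ 0  <
A = 0, B = 1/2 ↦ 0  <
A = 0, B = 1 ↦ 0  <
A = 1/2, B = 0 ↦ 0  <
A = 1/2, B = 1/2 ↦ 1/2  <
A = 1/2, B = 1 ↦ 1/2  <
A = 1, B = 0 ↦ 0  <
A = 1, B = 1/2 ↦ 1/2  <
A = 1, B = 1 ↦ 1  ≥
So 1 of the 9 assignments meets the threshold.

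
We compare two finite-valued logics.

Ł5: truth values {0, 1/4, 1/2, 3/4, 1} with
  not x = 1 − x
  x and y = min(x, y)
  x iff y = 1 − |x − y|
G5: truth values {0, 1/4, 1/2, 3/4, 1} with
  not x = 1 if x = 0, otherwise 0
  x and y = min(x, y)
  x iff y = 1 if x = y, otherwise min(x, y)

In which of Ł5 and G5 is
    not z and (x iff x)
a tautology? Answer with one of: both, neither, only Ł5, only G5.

neither

In Ł5: at x = 0, z = 1/4 the value is 3/4 — not a tautology.
In G5: at x = 0, z = 1/4 the value is 0 — not a tautology.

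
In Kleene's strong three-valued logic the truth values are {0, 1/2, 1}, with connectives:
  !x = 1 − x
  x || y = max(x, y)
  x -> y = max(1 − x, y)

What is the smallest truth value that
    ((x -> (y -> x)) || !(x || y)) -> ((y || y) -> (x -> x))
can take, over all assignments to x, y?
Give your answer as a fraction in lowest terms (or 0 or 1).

1/2

Take x = 1/2, y = 1/2:
y -> x = 1/2 -> 1/2 = 1/2
x -> (y -> x) = 1/2 -> 1/2 = 1/2
x || y = 1/2 || 1/2 = 1/2
!(x || y) = !1/2 = 1/2
(x -> (y -> x)) || !(x || y) = 1/2 || 1/2 = 1/2
y || y = 1/2 || 1/2 = 1/2
x -> x = 1/2 -> 1/2 = 1/2
(y || y) -> (x -> x) = 1/2 -> 1/2 = 1/2
((x -> (y -> x)) || !(x || y)) -> ((y || y) -> (x -> x)) = 1/2 -> 1/2 = 1/2
No assignment yields a value below 1/2, so this is the minimum.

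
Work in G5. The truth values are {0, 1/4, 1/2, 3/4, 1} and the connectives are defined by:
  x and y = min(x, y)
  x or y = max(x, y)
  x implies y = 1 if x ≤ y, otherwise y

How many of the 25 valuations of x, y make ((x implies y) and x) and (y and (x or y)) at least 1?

1

value 1: 1 assignment (counts)
value 3/4: 3 assignments
value 1/2: 5 assignments
value 1/4: 7 assignments
value 0: 9 assignments
So 1 of the 25 assignments meets the threshold.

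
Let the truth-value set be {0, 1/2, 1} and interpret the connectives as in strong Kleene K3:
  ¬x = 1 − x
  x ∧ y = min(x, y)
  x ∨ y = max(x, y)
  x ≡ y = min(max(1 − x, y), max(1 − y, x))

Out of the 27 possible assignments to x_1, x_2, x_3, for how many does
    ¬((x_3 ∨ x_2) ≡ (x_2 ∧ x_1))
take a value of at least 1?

value 1: 7 assignments (counts)
value 1/2: 14 assignments
value 0: 6 assignments
So 7 of the 27 assignments meet the threshold.

7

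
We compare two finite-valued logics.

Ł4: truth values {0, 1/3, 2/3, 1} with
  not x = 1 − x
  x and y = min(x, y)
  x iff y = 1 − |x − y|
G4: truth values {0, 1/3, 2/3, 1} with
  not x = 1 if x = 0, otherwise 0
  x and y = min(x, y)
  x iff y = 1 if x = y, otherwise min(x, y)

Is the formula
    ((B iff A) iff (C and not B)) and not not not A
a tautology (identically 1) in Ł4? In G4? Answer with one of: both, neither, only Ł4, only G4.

In Ł4: at A = 0, B = 0, C = 0 the value is 0 — not a tautology.
In G4: at A = 0, B = 0, C = 0 the value is 0 — not a tautology.

neither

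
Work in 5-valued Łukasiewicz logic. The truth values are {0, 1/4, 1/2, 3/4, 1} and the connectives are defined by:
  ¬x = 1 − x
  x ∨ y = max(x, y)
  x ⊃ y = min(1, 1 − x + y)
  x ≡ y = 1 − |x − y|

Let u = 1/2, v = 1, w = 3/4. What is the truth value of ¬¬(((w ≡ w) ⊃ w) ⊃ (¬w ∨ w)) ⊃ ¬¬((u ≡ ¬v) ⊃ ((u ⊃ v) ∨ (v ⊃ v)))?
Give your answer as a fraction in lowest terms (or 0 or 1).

1

w ≡ w = 3/4 ≡ 3/4 = 1
(w ≡ w) ⊃ w = 1 ⊃ 3/4 = 3/4
¬w = ¬3/4 = 1/4
¬w ∨ w = 1/4 ∨ 3/4 = 3/4
((w ≡ w) ⊃ w) ⊃ (¬w ∨ w) = 3/4 ⊃ 3/4 = 1
¬(((w ≡ w) ⊃ w) ⊃ (¬w ∨ w)) = ¬1 = 0
¬¬(((w ≡ w) ⊃ w) ⊃ (¬w ∨ w)) = ¬0 = 1
¬v = ¬1 = 0
u ≡ ¬v = 1/2 ≡ 0 = 1/2
u ⊃ v = 1/2 ⊃ 1 = 1
v ⊃ v = 1 ⊃ 1 = 1
(u ⊃ v) ∨ (v ⊃ v) = 1 ∨ 1 = 1
(u ≡ ¬v) ⊃ ((u ⊃ v) ∨ (v ⊃ v)) = 1/2 ⊃ 1 = 1
¬((u ≡ ¬v) ⊃ ((u ⊃ v) ∨ (v ⊃ v))) = ¬1 = 0
¬¬((u ≡ ¬v) ⊃ ((u ⊃ v) ∨ (v ⊃ v))) = ¬0 = 1
¬¬(((w ≡ w) ⊃ w) ⊃ (¬w ∨ w)) ⊃ ¬¬((u ≡ ¬v) ⊃ ((u ⊃ v) ∨ (v ⊃ v))) = 1 ⊃ 1 = 1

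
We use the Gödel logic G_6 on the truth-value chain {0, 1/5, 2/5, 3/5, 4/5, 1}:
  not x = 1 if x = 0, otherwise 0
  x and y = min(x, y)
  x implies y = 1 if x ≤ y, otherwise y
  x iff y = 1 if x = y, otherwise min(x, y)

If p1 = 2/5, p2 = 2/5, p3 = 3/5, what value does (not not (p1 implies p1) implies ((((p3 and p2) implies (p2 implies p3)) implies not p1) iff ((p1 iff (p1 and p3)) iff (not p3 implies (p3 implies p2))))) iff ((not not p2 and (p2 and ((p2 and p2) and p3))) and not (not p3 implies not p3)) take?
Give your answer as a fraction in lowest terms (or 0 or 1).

1

p1 implies p1 = 2/5 implies 2/5 = 1
not (p1 implies p1) = not 1 = 0
not not (p1 implies p1) = not 0 = 1
p3 and p2 = 3/5 and 2/5 = 2/5
p2 implies p3 = 2/5 implies 3/5 = 1
(p3 and p2) implies (p2 implies p3) = 2/5 implies 1 = 1
not p1 = not 2/5 = 0
((p3 and p2) implies (p2 implies p3)) implies not p1 = 1 implies 0 = 0
p1 and p3 = 2/5 and 3/5 = 2/5
p1 iff (p1 and p3) = 2/5 iff 2/5 = 1
not p3 = not 3/5 = 0
p3 implies p2 = 3/5 implies 2/5 = 2/5
not p3 implies (p3 implies p2) = 0 implies 2/5 = 1
(p1 iff (p1 and p3)) iff (not p3 implies (p3 implies p2)) = 1 iff 1 = 1
(((p3 and p2) implies (p2 implies p3)) implies not p1) iff ((p1 iff (p1 and p3)) iff (not p3 implies (p3 implies p2))) = 0 iff 1 = 0
not not (p1 implies p1) implies ((((p3 and p2) implies (p2 implies p3)) implies not p1) iff ((p1 iff (p1 and p3)) iff (not p3 implies (p3 implies p2)))) = 1 implies 0 = 0
not p2 = not 2/5 = 0
not not p2 = not 0 = 1
p2 and p2 = 2/5 and 2/5 = 2/5
(p2 and p2) and p3 = 2/5 and 3/5 = 2/5
p2 and ((p2 and p2) and p3) = 2/5 and 2/5 = 2/5
not not p2 and (p2 and ((p2 and p2) and p3)) = 1 and 2/5 = 2/5
not p3 = not 3/5 = 0
not p3 = not 3/5 = 0
not p3 implies not p3 = 0 implies 0 = 1
not (not p3 implies not p3) = not 1 = 0
(not not p2 and (p2 and ((p2 and p2) and p3))) and not (not p3 implies not p3) = 2/5 and 0 = 0
(not not (p1 implies p1) implies ((((p3 and p2) implies (p2 implies p3)) implies not p1) iff ((p1 iff (p1 and p3)) iff (not p3 implies (p3 implies p2))))) iff ((not not p2 and (p2 and ((p2 and p2) and p3))) and not (not p3 implies not p3)) = 0 iff 0 = 1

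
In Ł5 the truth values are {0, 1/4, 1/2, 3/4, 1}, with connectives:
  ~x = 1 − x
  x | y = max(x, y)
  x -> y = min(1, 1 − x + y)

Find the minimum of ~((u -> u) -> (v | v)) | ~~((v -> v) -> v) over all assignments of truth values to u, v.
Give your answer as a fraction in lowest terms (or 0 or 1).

Take u = 0, v = 1/2:
u -> u = 0 -> 0 = 1
v | v = 1/2 | 1/2 = 1/2
(u -> u) -> (v | v) = 1 -> 1/2 = 1/2
~((u -> u) -> (v | v)) = ~1/2 = 1/2
v -> v = 1/2 -> 1/2 = 1
(v -> v) -> v = 1 -> 1/2 = 1/2
~((v -> v) -> v) = ~1/2 = 1/2
~~((v -> v) -> v) = ~1/2 = 1/2
~((u -> u) -> (v | v)) | ~~((v -> v) -> v) = 1/2 | 1/2 = 1/2
No assignment yields a value below 1/2, so this is the minimum.

1/2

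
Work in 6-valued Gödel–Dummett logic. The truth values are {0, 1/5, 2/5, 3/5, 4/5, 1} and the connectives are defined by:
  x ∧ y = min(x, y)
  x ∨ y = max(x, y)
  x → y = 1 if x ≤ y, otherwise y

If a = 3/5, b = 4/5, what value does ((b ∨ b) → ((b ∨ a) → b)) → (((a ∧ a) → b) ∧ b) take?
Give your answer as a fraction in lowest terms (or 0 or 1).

4/5

b ∨ b = 4/5 ∨ 4/5 = 4/5
b ∨ a = 4/5 ∨ 3/5 = 4/5
(b ∨ a) → b = 4/5 → 4/5 = 1
(b ∨ b) → ((b ∨ a) → b) = 4/5 → 1 = 1
a ∧ a = 3/5 ∧ 3/5 = 3/5
(a ∧ a) → b = 3/5 → 4/5 = 1
((a ∧ a) → b) ∧ b = 1 ∧ 4/5 = 4/5
((b ∨ b) → ((b ∨ a) → b)) → (((a ∧ a) → b) ∧ b) = 1 → 4/5 = 4/5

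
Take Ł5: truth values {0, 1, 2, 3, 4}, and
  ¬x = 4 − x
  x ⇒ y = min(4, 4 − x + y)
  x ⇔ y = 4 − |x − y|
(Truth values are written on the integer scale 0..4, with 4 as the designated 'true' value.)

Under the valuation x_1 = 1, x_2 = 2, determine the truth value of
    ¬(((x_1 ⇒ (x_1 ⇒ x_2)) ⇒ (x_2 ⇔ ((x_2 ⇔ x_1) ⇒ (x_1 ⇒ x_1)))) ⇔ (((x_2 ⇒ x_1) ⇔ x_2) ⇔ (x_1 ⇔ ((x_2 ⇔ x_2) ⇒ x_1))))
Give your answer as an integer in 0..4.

x_1 ⇒ x_2 = 1 ⇒ 2 = 4
x_1 ⇒ (x_1 ⇒ x_2) = 1 ⇒ 4 = 4
x_2 ⇔ x_1 = 2 ⇔ 1 = 3
x_1 ⇒ x_1 = 1 ⇒ 1 = 4
(x_2 ⇔ x_1) ⇒ (x_1 ⇒ x_1) = 3 ⇒ 4 = 4
x_2 ⇔ ((x_2 ⇔ x_1) ⇒ (x_1 ⇒ x_1)) = 2 ⇔ 4 = 2
(x_1 ⇒ (x_1 ⇒ x_2)) ⇒ (x_2 ⇔ ((x_2 ⇔ x_1) ⇒ (x_1 ⇒ x_1))) = 4 ⇒ 2 = 2
x_2 ⇒ x_1 = 2 ⇒ 1 = 3
(x_2 ⇒ x_1) ⇔ x_2 = 3 ⇔ 2 = 3
x_2 ⇔ x_2 = 2 ⇔ 2 = 4
(x_2 ⇔ x_2) ⇒ x_1 = 4 ⇒ 1 = 1
x_1 ⇔ ((x_2 ⇔ x_2) ⇒ x_1) = 1 ⇔ 1 = 4
((x_2 ⇒ x_1) ⇔ x_2) ⇔ (x_1 ⇔ ((x_2 ⇔ x_2) ⇒ x_1)) = 3 ⇔ 4 = 3
((x_1 ⇒ (x_1 ⇒ x_2)) ⇒ (x_2 ⇔ ((x_2 ⇔ x_1) ⇒ (x_1 ⇒ x_1)))) ⇔ (((x_2 ⇒ x_1) ⇔ x_2) ⇔ (x_1 ⇔ ((x_2 ⇔ x_2) ⇒ x_1))) = 2 ⇔ 3 = 3
¬(((x_1 ⇒ (x_1 ⇒ x_2)) ⇒ (x_2 ⇔ ((x_2 ⇔ x_1) ⇒ (x_1 ⇒ x_1)))) ⇔ (((x_2 ⇒ x_1) ⇔ x_2) ⇔ (x_1 ⇔ ((x_2 ⇔ x_2) ⇒ x_1)))) = ¬3 = 1

1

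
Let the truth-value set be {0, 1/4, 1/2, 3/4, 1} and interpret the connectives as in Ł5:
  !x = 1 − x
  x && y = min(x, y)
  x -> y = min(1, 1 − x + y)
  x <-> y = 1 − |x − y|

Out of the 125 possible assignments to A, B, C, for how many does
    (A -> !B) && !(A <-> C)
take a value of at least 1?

value 1: 6 assignments (counts)
value 3/4: 16 assignments
value 1/2: 30 assignments
value 1/4: 44 assignments
value 0: 29 assignments
So 6 of the 125 assignments meet the threshold.

6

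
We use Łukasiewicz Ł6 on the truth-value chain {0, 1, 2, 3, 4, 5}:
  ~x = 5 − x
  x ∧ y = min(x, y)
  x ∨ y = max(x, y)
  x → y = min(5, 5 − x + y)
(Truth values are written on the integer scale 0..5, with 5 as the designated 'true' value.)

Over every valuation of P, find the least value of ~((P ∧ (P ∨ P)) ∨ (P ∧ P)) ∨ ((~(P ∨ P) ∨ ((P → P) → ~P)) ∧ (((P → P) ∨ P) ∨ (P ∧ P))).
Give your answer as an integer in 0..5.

0

Take P = 5:
P ∨ P = 5 ∨ 5 = 5
P ∧ (P ∨ P) = 5 ∧ 5 = 5
P ∧ P = 5 ∧ 5 = 5
(P ∧ (P ∨ P)) ∨ (P ∧ P) = 5 ∨ 5 = 5
~((P ∧ (P ∨ P)) ∨ (P ∧ P)) = ~5 = 0
P ∨ P = 5 ∨ 5 = 5
~(P ∨ P) = ~5 = 0
P → P = 5 → 5 = 5
~P = ~5 = 0
(P → P) → ~P = 5 → 0 = 0
~(P ∨ P) ∨ ((P → P) → ~P) = 0 ∨ 0 = 0
P → P = 5 → 5 = 5
(P → P) ∨ P = 5 ∨ 5 = 5
P ∧ P = 5 ∧ 5 = 5
((P → P) ∨ P) ∨ (P ∧ P) = 5 ∨ 5 = 5
(~(P ∨ P) ∨ ((P → P) → ~P)) ∧ (((P → P) ∨ P) ∨ (P ∧ P)) = 0 ∧ 5 = 0
~((P ∧ (P ∨ P)) ∨ (P ∧ P)) ∨ ((~(P ∨ P) ∨ ((P → P) → ~P)) ∧ (((P → P) ∨ P) ∨ (P ∧ P))) = 0 ∨ 0 = 0
No assignment yields a value below 0, so this is the minimum.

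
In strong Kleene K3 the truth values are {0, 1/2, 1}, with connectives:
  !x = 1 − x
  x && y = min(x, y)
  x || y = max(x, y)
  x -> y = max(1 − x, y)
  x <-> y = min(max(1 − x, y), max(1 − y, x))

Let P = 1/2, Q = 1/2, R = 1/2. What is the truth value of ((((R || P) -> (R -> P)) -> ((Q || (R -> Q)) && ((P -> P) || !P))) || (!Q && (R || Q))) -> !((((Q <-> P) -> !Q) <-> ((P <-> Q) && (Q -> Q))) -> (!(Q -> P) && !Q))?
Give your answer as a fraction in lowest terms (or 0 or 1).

1/2

R || P = 1/2 || 1/2 = 1/2
R -> P = 1/2 -> 1/2 = 1/2
(R || P) -> (R -> P) = 1/2 -> 1/2 = 1/2
R -> Q = 1/2 -> 1/2 = 1/2
Q || (R -> Q) = 1/2 || 1/2 = 1/2
P -> P = 1/2 -> 1/2 = 1/2
!P = !1/2 = 1/2
(P -> P) || !P = 1/2 || 1/2 = 1/2
(Q || (R -> Q)) && ((P -> P) || !P) = 1/2 && 1/2 = 1/2
((R || P) -> (R -> P)) -> ((Q || (R -> Q)) && ((P -> P) || !P)) = 1/2 -> 1/2 = 1/2
!Q = !1/2 = 1/2
R || Q = 1/2 || 1/2 = 1/2
!Q && (R || Q) = 1/2 && 1/2 = 1/2
(((R || P) -> (R -> P)) -> ((Q || (R -> Q)) && ((P -> P) || !P))) || (!Q && (R || Q)) = 1/2 || 1/2 = 1/2
Q <-> P = 1/2 <-> 1/2 = 1/2
!Q = !1/2 = 1/2
(Q <-> P) -> !Q = 1/2 -> 1/2 = 1/2
P <-> Q = 1/2 <-> 1/2 = 1/2
Q -> Q = 1/2 -> 1/2 = 1/2
(P <-> Q) && (Q -> Q) = 1/2 && 1/2 = 1/2
((Q <-> P) -> !Q) <-> ((P <-> Q) && (Q -> Q)) = 1/2 <-> 1/2 = 1/2
Q -> P = 1/2 -> 1/2 = 1/2
!(Q -> P) = !1/2 = 1/2
!Q = !1/2 = 1/2
!(Q -> P) && !Q = 1/2 && 1/2 = 1/2
(((Q <-> P) -> !Q) <-> ((P <-> Q) && (Q -> Q))) -> (!(Q -> P) && !Q) = 1/2 -> 1/2 = 1/2
!((((Q <-> P) -> !Q) <-> ((P <-> Q) && (Q -> Q))) -> (!(Q -> P) && !Q)) = !1/2 = 1/2
((((R || P) -> (R -> P)) -> ((Q || (R -> Q)) && ((P -> P) || !P))) || (!Q && (R || Q))) -> !((((Q <-> P) -> !Q) <-> ((P <-> Q) && (Q -> Q))) -> (!(Q -> P) && !Q)) = 1/2 -> 1/2 = 1/2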